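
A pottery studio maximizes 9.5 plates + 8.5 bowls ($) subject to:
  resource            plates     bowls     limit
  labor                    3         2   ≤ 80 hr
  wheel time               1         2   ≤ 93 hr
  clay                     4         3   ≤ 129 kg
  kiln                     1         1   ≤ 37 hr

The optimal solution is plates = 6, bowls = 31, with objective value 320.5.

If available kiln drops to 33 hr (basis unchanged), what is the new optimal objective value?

294.5

Check each constraint at x*: labor 80/80 (tight); wheel time 68/93 (slack 25); clay 117/129 (slack 12); kiln 37/37 (tight).
By complementary slackness, y = 0 for the non-binding constraints.
Dual feasibility on the basic columns requires 3·y_labor + 1·y_kiln = 9.5, 2·y_labor + 1·y_kiln = 8.5.
This yields shadow prices y_labor = 1, y_kiln = 6.5.
Δz = y_kiln·Δb = 6.5 × (-4) = -26, so new z* = 320.5 − 26 = 294.5.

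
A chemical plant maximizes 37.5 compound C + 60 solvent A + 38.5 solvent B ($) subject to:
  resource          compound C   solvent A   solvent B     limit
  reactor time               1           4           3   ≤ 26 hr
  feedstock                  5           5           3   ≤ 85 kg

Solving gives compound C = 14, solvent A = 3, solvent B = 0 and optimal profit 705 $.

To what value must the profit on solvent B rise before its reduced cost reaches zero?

40.5

Check each constraint at x*: reactor time 26/26 (tight); feedstock 85/85 (tight).
Dual feasibility on the basic columns requires 1·y_reactor time + 5·y_feedstock = 37.5, 4·y_reactor time + 5·y_feedstock = 60.
→ y_reactor time = 7.5 and y_feedstock = 6.
solvent B enters the basis when its profit ≥ yᵀa₃ = 7.5·3 + 6·3 = 40.5.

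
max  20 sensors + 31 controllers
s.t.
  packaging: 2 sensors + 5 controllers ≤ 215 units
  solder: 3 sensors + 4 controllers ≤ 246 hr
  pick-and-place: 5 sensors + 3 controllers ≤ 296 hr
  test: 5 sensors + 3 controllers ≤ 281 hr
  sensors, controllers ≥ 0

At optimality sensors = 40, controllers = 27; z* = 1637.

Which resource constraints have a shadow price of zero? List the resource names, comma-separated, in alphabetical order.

pick-and-place, solder

packaging: 215/215 (binding)
solder: 228/246 (slack 18)
pick-and-place: 281/296 (slack 15)
test: 281/281 (binding)
By complementary slackness, a constraint with positive slack has shadow price 0 → pick-and-place, solder.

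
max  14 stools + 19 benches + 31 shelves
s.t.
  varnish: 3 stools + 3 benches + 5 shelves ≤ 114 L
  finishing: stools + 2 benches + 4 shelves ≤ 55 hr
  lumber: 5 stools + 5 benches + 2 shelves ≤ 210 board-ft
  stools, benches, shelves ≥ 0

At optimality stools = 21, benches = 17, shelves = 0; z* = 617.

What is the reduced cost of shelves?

At the optimum: varnish uses 114 of 114 (binding); finishing uses 55 of 55 (binding); lumber uses 190 of 210 (slack = 20).
By complementary slackness, y = 0 for the non-binding constraint.
Dual feasibility on the basic columns requires 3·y_varnish + 1·y_finishing = 14, 3·y_varnish + 2·y_finishing = 19.
Solving: y_varnish = 3, y_finishing = 5.
Reduced cost of shelves: c₃ − yᵀa₃ = 31 − (3·5 + 5·4) = 31 − 35 = -4.

-4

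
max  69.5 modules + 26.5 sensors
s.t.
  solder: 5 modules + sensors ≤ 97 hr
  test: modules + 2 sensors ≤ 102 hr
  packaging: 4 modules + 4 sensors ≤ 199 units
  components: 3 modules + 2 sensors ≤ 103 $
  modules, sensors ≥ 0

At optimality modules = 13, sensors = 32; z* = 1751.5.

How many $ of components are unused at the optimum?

components used = 3·13 + 2·32 = 103; slack = 103 − 103 = 0.

0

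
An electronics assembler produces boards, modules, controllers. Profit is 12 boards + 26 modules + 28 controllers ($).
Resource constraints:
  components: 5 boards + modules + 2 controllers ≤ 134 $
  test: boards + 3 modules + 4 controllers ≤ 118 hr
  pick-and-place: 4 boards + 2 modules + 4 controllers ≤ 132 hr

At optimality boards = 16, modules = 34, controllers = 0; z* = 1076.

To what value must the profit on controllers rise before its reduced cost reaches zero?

Check each constraint at x*: components 114/134 (slack 20); test 118/118 (tight); pick-and-place 132/132 (tight).
Slack constraints have shadow price 0 (complementary slackness).
Dual feasibility on the basic columns requires 1·y_test + 4·y_pick-and-place = 12, 3·y_test + 2·y_pick-and-place = 26.
→ y_test = 8 and y_pick-and-place = 1.
controllers enters the basis when its profit ≥ yᵀa₃ = 8·4 + 1·4 = 36.

36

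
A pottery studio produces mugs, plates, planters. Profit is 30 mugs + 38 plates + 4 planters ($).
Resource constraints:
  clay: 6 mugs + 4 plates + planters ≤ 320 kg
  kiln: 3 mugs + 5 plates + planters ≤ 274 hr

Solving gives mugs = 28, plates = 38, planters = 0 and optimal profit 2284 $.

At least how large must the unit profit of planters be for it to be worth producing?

8

Check each constraint at x*: clay 320/320 (tight); kiln 274/274 (tight).
Dual feasibility on the basic columns requires 6·y_clay + 3·y_kiln = 30, 4·y_clay + 5·y_kiln = 38.
This yields shadow prices y_clay = 2, y_kiln = 6.
planters enters the basis when its profit ≥ yᵀa₃ = 2·1 + 6·1 = 8.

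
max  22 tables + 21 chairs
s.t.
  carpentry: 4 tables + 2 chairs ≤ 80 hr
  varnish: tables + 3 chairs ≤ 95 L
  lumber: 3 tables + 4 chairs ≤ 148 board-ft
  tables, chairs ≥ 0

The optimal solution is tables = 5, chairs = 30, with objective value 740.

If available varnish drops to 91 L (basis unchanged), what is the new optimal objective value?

724

Check each constraint at x*: carpentry 80/80 (tight); varnish 95/95 (tight); lumber 135/148 (slack 13).
Slack constraints have shadow price 0 (complementary slackness).
From A_Bᵀ y = c: 4·y_carpentry + 1·y_varnish = 22; 2·y_carpentry + 3·y_varnish = 21.
This yields shadow prices y_carpentry = 4.5, y_varnish = 4.
Δz = y_varnish·Δb = 4 × (-4) = -16, so new z* = 740 − 16 = 724.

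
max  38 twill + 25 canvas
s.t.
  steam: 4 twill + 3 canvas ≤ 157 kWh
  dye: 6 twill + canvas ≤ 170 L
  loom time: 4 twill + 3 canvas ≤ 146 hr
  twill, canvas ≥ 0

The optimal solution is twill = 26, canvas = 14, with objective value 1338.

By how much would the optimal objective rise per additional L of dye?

1

Binding: dye and loom time. Non-binding: steam (11 unused).
Since steam is not tight, its dual is 0.
From A_Bᵀ y = c: 6·y_dye + 4·y_loom time = 38; 1·y_dye + 3·y_loom time = 25.
Solving: y_dye = 1, y_loom time = 8.
Shadow price of dye = 1.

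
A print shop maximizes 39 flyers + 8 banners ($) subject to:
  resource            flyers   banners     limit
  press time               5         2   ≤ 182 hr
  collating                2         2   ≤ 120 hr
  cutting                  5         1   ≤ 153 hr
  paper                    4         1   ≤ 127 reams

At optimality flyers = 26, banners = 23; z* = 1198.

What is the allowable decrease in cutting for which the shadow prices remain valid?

2

Binding constraints: cutting, paper. The basis is B = [[5,1],[4,1]] with det 1.
Per unit decrease in cutting, x* moves by d = (-1, 4).
The basis stays optimal until press time becomes binding; allowable decrease = 2 hr.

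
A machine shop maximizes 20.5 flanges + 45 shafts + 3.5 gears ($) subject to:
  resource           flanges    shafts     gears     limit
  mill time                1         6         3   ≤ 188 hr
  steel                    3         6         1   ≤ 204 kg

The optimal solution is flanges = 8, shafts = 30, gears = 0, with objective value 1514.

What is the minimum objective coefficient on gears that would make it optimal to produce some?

Both mill time and steel are binding at x*.
From A_Bᵀ y = c: 1·y_mill time + 3·y_steel = 20.5; 6·y_mill time + 6·y_steel = 45.
Solving: y_mill time = 1, y_steel = 6.5.
gears enters the basis when its profit ≥ yᵀa₃ = 1·3 + 6.5·1 = 9.5.

9.5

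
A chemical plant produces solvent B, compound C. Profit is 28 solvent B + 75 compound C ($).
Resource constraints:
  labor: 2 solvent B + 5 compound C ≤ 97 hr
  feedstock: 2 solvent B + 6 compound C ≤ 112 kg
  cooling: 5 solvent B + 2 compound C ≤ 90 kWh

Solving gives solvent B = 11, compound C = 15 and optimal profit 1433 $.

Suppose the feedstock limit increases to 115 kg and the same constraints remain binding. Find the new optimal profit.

Check each constraint at x*: labor 97/97 (tight); feedstock 112/112 (tight); cooling 85/90 (slack 5).
Since cooling is not tight, its dual is 0.
The binding rows give the dual system: 2·y_labor + 2·y_feedstock = 28 and 5·y_labor + 6·y_feedstock = 75.
→ y_labor = 9 and y_feedstock = 5.
Δz = y_feedstock·Δb = 5 × (3) = 15, so new z* = 1433 + 15 = 1448.

1448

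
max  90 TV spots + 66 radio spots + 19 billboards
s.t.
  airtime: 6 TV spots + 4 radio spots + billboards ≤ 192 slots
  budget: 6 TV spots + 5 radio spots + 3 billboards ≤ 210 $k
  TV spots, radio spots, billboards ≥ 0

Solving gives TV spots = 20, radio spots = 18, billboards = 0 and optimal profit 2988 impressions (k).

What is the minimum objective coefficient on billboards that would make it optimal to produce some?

27

Check each constraint at x*: airtime 192/192 (tight); budget 210/210 (tight).
From A_Bᵀ y = c: 6·y_airtime + 6·y_budget = 90; 4·y_airtime + 5·y_budget = 66.
→ y_airtime = 9 and y_budget = 6.
billboards enters the basis when its profit ≥ yᵀa₃ = 9·1 + 6·3 = 27.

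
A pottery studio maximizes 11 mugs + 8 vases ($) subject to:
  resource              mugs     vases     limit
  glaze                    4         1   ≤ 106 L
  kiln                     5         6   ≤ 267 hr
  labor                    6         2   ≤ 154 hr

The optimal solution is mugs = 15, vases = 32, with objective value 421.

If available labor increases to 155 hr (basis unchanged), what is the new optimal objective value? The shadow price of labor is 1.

Δb = 1, so new z* = 421 + (1)·(1) = 421 + 1 = 422.

422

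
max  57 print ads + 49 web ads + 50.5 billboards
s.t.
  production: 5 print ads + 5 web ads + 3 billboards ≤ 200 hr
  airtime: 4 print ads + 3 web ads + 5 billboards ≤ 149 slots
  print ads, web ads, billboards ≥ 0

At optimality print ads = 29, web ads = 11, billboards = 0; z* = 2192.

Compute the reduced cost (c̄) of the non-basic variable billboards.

-4.5

Check each constraint at x*: production 200/200 (tight); airtime 149/149 (tight).
The binding rows give the dual system: 5·y_production + 4·y_airtime = 57 and 5·y_production + 3·y_airtime = 49.
→ y_production = 5 and y_airtime = 8.
Reduced cost of billboards: c₃ − yᵀa₃ = 50.5 − (5·3 + 8·5) = 50.5 − 55 = -4.5.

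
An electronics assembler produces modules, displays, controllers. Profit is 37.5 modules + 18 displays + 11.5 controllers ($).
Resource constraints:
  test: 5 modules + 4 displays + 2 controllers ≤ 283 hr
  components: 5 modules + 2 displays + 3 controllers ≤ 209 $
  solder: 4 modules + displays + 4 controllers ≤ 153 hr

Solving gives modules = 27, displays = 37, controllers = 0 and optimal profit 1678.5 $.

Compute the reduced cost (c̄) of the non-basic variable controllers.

At the optimum: test uses 283 of 283 (binding); components uses 209 of 209 (binding); solder uses 145 of 153 (slack = 8).
Since solder is not tight, its dual is 0.
From A_Bᵀ y = c: 5·y_test + 5·y_components = 37.5; 4·y_test + 2·y_components = 18.
This yields shadow prices y_test = 1.5, y_components = 6.
Reduced cost of controllers: c₃ − yᵀa₃ = 11.5 − (1.5·2 + 6·3) = 11.5 − 21 = -9.5.

-9.5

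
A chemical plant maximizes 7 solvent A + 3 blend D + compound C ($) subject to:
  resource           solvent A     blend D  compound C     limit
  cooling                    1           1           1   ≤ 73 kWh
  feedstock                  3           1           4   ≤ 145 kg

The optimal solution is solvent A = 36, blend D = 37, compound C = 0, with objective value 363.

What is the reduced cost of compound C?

Check each constraint at x*: cooling 73/73 (tight); feedstock 145/145 (tight).
The binding rows give the dual system: 1·y_cooling + 3·y_feedstock = 7 and 1·y_cooling + 1·y_feedstock = 3.
Solving: y_cooling = 1, y_feedstock = 2.
Reduced cost of compound C: c₃ − yᵀa₃ = 1 − (1·1 + 2·4) = 1 − 9 = -8.

-8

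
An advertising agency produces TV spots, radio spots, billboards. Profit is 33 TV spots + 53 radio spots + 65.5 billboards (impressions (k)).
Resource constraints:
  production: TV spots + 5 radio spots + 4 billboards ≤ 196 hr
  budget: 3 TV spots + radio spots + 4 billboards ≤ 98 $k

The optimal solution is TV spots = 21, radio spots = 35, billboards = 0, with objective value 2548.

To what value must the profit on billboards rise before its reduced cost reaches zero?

Check each constraint at x*: production 196/196 (tight); budget 98/98 (tight).
From A_Bᵀ y = c: 1·y_production + 3·y_budget = 33; 5·y_production + 1·y_budget = 53.
→ y_production = 9 and y_budget = 8.
billboards enters the basis when its profit ≥ yᵀa₃ = 9·4 + 8·4 = 68.

68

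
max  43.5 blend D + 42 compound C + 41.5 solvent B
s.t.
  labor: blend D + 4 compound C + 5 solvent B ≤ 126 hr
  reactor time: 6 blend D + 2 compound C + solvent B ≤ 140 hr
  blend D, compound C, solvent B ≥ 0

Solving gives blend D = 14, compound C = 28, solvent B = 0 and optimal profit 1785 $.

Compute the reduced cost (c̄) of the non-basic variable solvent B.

-2

Both labor and reactor time are binding at x*.
From A_Bᵀ y = c: 1·y_labor + 6·y_reactor time = 43.5; 4·y_labor + 2·y_reactor time = 42.
This yields shadow prices y_labor = 7.5, y_reactor time = 6.
Reduced cost of solvent B: c₃ − yᵀa₃ = 41.5 − (7.5·5 + 6·1) = 41.5 − 43.5 = -2.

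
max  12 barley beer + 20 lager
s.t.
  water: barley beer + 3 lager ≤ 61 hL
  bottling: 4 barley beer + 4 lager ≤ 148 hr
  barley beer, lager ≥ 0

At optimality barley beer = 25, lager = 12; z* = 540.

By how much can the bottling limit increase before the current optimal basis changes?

96

Binding constraints: water, bottling. The basis is B = [[1,3],[4,4]] with det -8.
Per unit increase in bottling, x* moves by d = (0.375, -0.125).
The basis stays optimal until lager reaches 0; allowable increase = 96 hr.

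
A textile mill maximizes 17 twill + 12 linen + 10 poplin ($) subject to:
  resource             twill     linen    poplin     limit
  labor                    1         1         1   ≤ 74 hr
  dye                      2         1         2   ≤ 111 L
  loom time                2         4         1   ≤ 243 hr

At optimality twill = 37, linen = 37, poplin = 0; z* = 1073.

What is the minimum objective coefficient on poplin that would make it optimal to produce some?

Binding: labor and dye. Non-binding: loom time (21 unused).
By complementary slackness, y = 0 for the non-binding constraint.
Dual feasibility on the basic columns requires 1·y_labor + 2·y_dye = 17, 1·y_labor + 1·y_dye = 12.
This yields shadow prices y_labor = 7, y_dye = 5.
poplin enters the basis when its profit ≥ yᵀa₃ = 7·1 + 5·2 = 17.

17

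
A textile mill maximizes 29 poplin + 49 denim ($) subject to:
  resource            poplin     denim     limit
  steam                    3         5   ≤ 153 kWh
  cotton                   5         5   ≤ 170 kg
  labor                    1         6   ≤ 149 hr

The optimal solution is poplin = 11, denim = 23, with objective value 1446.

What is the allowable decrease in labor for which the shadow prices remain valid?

Binding constraints: cotton, labor. The basis is B = [[5,5],[1,6]] with det 25.
Per unit decrease in labor, x* moves by d = (0.2, -0.2).
The basis stays optimal until denim reaches 0; allowable decrease = 115 hr.

115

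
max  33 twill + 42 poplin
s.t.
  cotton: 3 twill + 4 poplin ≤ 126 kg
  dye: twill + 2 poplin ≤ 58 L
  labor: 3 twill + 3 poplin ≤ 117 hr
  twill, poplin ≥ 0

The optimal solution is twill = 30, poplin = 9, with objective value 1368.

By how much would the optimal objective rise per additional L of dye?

0

Check each constraint at x*: cotton 126/126 (tight); dye 48/58 (slack 10); labor 117/117 (tight).
Slack constraints have shadow price 0 (complementary slackness).
The binding rows give the dual system: 3·y_cotton + 3·y_labor = 33 and 4·y_cotton + 3·y_labor = 42.
Solving: y_cotton = 9, y_labor = 2.
Shadow price of dye = 0.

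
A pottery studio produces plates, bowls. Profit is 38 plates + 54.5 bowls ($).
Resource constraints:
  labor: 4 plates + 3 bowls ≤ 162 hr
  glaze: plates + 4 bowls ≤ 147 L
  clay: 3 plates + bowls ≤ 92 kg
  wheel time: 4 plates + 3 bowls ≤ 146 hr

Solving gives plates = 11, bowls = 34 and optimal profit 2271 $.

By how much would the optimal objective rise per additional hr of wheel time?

Binding: glaze and wheel time. Non-binding: labor (16 unused), clay (25 unused).
Slack constraints have shadow price 0 (complementary slackness).
Dual feasibility on the basic columns requires 1·y_glaze + 4·y_wheel time = 38, 4·y_glaze + 3·y_wheel time = 54.5.
This yields shadow prices y_glaze = 8, y_wheel time = 7.5.
Shadow price of wheel time = 7.5.

7.5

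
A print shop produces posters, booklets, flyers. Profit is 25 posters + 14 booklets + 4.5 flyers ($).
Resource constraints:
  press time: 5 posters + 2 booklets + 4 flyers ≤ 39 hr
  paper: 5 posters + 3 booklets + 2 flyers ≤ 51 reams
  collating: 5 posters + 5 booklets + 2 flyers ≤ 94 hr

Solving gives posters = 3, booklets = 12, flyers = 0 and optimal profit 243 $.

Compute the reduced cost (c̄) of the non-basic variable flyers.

-7.5

Check each constraint at x*: press time 39/39 (tight); paper 51/51 (tight); collating 75/94 (slack 19).
Slack constraints have shadow price 0 (complementary slackness).
From A_Bᵀ y = c: 5·y_press time + 5·y_paper = 25; 2·y_press time + 3·y_paper = 14.
→ y_press time = 1 and y_paper = 4.
Reduced cost of flyers: c₃ − yᵀa₃ = 4.5 − (1·4 + 4·2) = 4.5 − 12 = -7.5.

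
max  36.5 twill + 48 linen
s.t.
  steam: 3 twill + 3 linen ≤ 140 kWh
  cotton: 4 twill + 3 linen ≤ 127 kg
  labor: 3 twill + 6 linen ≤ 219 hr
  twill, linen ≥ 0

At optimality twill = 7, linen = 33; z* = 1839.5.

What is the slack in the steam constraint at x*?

steam used = 3·7 + 3·33 = 120; slack = 140 − 120 = 20.

20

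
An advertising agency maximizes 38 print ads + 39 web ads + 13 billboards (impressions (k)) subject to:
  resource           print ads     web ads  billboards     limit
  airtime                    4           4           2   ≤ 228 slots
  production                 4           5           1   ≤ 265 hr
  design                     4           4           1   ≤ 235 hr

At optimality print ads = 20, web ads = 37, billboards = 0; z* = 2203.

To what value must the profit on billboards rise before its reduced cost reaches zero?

18

At the optimum: airtime uses 228 of 228 (binding); production uses 265 of 265 (binding); design uses 228 of 235 (slack = 7).
By complementary slackness, y = 0 for the non-binding constraint.
Dual feasibility on the basic columns requires 4·y_airtime + 4·y_production = 38, 4·y_airtime + 5·y_production = 39.
This yields shadow prices y_airtime = 8.5, y_production = 1.
billboards enters the basis when its profit ≥ yᵀa₃ = 8.5·2 + 1·1 = 18.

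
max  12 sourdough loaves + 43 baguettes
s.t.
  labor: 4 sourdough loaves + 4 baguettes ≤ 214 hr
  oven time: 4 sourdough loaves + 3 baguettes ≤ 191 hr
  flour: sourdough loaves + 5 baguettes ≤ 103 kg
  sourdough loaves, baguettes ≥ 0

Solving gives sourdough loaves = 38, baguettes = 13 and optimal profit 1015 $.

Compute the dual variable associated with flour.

Binding: oven time and flour. Non-binding: labor (10 unused).
Since labor is not tight, its dual is 0.
From A_Bᵀ y = c: 4·y_oven time + 1·y_flour = 12; 3·y_oven time + 5·y_flour = 43.
This yields shadow prices y_oven time = 1, y_flour = 8.
Shadow price of flour = 8.

8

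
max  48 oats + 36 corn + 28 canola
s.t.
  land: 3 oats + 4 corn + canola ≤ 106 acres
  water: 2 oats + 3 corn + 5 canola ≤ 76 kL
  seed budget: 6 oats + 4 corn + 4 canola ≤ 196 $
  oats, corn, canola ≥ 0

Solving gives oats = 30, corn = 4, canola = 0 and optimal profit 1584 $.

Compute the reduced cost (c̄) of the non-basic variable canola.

Check each constraint at x*: land 106/106 (tight); water 72/76 (slack 4); seed budget 196/196 (tight).
Slack constraints have shadow price 0 (complementary slackness).
The binding rows give the dual system: 3·y_land + 6·y_seed budget = 48 and 4·y_land + 4·y_seed budget = 36.
Solving: y_land = 2, y_seed budget = 7.
Reduced cost of canola: c₃ − yᵀa₃ = 28 − (2·1 + 7·4) = 28 − 30 = -2.

-2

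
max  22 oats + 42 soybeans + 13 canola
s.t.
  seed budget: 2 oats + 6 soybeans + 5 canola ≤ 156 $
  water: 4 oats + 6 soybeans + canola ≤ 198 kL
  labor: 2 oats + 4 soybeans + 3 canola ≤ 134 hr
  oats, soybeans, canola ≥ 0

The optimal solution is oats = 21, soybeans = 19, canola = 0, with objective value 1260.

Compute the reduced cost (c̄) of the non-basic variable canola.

Binding: seed budget and water. Non-binding: labor (16 unused).
By complementary slackness, y = 0 for the non-binding constraint.
Dual feasibility on the basic columns requires 2·y_seed budget + 4·y_water = 22, 6·y_seed budget + 6·y_water = 42.
Solving: y_seed budget = 3, y_water = 4.
Reduced cost of canola: c₃ − yᵀa₃ = 13 − (3·5 + 4·1) = 13 − 19 = -6.

-6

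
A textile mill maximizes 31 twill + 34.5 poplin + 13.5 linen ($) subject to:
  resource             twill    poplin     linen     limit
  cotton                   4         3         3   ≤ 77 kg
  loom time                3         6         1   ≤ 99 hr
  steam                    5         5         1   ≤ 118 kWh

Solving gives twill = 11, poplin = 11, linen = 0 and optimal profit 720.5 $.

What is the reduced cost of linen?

Binding: cotton and loom time. Non-binding: steam (8 unused).
Since steam is not tight, its dual is 0.
The binding rows give the dual system: 4·y_cotton + 3·y_loom time = 31 and 3·y_cotton + 6·y_loom time = 34.5.
→ y_cotton = 5.5 and y_loom time = 3.
Reduced cost of linen: c₃ − yᵀa₃ = 13.5 − (5.5·3 + 3·1) = 13.5 − 19.5 = -6.

-6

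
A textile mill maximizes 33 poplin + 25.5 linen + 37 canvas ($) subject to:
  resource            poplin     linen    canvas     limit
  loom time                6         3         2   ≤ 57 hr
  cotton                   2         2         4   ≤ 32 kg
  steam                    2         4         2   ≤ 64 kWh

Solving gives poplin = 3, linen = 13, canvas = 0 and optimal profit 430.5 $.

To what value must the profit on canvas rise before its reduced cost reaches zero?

At the optimum: loom time uses 57 of 57 (binding); cotton uses 32 of 32 (binding); steam uses 58 of 64 (slack = 6).
Since steam is not tight, its dual is 0.
From A_Bᵀ y = c: 6·y_loom time + 2·y_cotton = 33; 3·y_loom time + 2·y_cotton = 25.5.
Solving: y_loom time = 2.5, y_cotton = 9.
canvas enters the basis when its profit ≥ yᵀa₃ = 2.5·2 + 9·4 = 41.

41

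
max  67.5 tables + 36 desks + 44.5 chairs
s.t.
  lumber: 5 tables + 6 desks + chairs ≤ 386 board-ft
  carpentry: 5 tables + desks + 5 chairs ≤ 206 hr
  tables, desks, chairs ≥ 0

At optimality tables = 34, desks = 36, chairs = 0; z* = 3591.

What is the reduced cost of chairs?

Check each constraint at x*: lumber 386/386 (tight); carpentry 206/206 (tight).
From A_Bᵀ y = c: 5·y_lumber + 5·y_carpentry = 67.5; 6·y_lumber + 1·y_carpentry = 36.
→ y_lumber = 4.5 and y_carpentry = 9.
Reduced cost of chairs: c₃ − yᵀa₃ = 44.5 − (4.5·1 + 9·5) = 44.5 − 49.5 = -5.

-5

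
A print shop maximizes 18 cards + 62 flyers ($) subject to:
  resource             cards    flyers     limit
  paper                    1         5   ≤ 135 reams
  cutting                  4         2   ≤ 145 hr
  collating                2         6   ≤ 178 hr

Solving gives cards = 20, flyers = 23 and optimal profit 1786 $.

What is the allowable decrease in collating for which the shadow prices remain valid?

16

Binding constraints: paper, collating. The basis is B = [[1,5],[2,6]] with det -4.
Per unit decrease in collating, x* moves by d = (-1.25, 0.25).
The basis stays optimal until cards reaches 0; allowable decrease = 16 hr.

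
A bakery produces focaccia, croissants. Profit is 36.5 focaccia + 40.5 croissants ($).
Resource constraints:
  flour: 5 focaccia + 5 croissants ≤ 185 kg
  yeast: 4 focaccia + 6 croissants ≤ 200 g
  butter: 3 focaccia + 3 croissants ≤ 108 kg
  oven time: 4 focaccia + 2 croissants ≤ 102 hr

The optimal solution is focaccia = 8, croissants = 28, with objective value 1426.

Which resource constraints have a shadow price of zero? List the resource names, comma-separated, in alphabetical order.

flour: 180/185 (slack 5)
yeast: 200/200 (binding)
butter: 108/108 (binding)
oven time: 88/102 (slack 14)
By complementary slackness, a constraint with positive slack has shadow price 0 → flour, oven time.

flour, oven time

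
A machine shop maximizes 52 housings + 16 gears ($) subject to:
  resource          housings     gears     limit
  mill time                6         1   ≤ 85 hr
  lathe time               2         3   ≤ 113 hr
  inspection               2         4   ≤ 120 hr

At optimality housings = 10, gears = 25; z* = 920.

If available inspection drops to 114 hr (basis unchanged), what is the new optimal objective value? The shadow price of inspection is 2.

908

Δb = -6, so new z* = 920 + (2)·(-6) = 920 − 12 = 908.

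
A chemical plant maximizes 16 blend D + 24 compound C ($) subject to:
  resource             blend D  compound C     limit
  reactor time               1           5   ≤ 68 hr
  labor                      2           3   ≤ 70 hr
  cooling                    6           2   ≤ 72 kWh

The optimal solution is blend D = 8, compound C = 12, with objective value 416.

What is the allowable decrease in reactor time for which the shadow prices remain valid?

Binding constraints: reactor time, cooling. The basis is B = [[1,5],[6,2]] with det -28.
Per unit decrease in reactor time, x* moves by d = (0.0714, -0.2143).
The basis stays optimal until compound C reaches 0; allowable decrease = 56 hr.

56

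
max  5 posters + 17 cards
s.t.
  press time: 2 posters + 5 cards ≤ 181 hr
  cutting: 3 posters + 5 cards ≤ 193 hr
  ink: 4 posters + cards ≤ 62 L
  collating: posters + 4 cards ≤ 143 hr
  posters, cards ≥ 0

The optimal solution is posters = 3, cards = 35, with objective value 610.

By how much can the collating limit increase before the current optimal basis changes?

Binding constraints: press time, collating. The basis is B = [[2,5],[1,4]] with det 3.
Per unit increase in collating, x* moves by d = (-1.6667, 0.6667).
The basis stays optimal until posters reaches 0; allowable increase = 1.8 hr.

1.8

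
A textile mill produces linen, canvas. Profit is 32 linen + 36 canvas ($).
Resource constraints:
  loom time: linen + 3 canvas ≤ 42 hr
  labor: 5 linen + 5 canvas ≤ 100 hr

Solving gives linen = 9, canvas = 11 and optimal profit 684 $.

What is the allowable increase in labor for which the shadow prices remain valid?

110

Binding constraints: loom time, labor. The basis is B = [[1,3],[5,5]] with det -10.
Per unit increase in labor, x* moves by d = (0.3, -0.1).
The basis stays optimal until canvas reaches 0; allowable increase = 110 hr.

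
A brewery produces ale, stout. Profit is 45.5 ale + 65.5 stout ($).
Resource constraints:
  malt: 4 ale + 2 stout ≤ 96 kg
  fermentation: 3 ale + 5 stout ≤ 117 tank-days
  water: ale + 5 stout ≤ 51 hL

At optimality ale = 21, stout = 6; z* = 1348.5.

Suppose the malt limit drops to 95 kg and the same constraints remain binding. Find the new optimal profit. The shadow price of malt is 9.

1339.5

Δb = -1, so new z* = 1348.5 + (9)·(-1) = 1348.5 − 9 = 1339.5.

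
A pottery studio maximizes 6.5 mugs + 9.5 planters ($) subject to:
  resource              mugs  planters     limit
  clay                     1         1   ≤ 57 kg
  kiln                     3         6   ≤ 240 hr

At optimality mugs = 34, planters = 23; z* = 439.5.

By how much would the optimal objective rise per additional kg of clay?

3.5

Both clay and kiln are binding at x*.
From A_Bᵀ y = c: 1·y_clay + 3·y_kiln = 6.5; 1·y_clay + 6·y_kiln = 9.5.
Solving: y_clay = 3.5, y_kiln = 1.
Shadow price of clay = 3.5.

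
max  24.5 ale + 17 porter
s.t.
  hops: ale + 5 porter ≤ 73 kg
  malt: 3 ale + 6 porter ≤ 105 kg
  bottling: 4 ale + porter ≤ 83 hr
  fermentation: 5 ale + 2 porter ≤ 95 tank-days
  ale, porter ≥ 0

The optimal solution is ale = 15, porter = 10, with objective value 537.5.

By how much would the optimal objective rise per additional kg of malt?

Binding: malt and fermentation. Non-binding: hops (8 unused), bottling (13 unused).
Since hops, bottling are not tight, their duals are 0.
The binding rows give the dual system: 3·y_malt + 5·y_fermentation = 24.5 and 6·y_malt + 2·y_fermentation = 17.
Solving: y_malt = 1.5, y_fermentation = 4.
Shadow price of malt = 1.5.

1.5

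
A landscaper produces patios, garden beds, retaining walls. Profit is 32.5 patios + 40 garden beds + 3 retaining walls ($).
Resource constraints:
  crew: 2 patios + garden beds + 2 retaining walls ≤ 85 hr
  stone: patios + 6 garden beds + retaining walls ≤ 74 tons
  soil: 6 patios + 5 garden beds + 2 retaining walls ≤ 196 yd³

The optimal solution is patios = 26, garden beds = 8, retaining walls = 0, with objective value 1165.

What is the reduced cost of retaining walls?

At the optimum: crew uses 60 of 85 (slack = 25); stone uses 74 of 74 (binding); soil uses 196 of 196 (binding).
Since crew is not tight, its dual is 0.
The binding rows give the dual system: 1·y_stone + 6·y_soil = 32.5 and 6·y_stone + 5·y_soil = 40.
→ y_stone = 2.5 and y_soil = 5.
Reduced cost of retaining walls: c₃ − yᵀa₃ = 3 − (2.5·1 + 5·2) = 3 − 12.5 = -9.5.

-9.5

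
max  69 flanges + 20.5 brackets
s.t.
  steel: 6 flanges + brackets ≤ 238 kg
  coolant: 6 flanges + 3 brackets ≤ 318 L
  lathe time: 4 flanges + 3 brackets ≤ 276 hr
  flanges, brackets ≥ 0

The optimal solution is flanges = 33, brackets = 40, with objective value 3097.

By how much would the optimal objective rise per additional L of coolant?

4.5

At the optimum: steel uses 238 of 238 (binding); coolant uses 318 of 318 (binding); lathe time uses 252 of 276 (slack = 24).
Since lathe time is not tight, its dual is 0.
From A_Bᵀ y = c: 6·y_steel + 6·y_coolant = 69; 1·y_steel + 3·y_coolant = 20.5.
→ y_steel = 7 and y_coolant = 4.5.
Shadow price of coolant = 4.5.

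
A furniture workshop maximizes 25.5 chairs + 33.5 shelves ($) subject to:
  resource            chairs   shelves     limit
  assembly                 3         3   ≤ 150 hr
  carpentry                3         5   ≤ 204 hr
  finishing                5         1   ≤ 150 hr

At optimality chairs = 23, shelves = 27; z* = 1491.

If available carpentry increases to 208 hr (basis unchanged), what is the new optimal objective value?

At the optimum: assembly uses 150 of 150 (binding); carpentry uses 204 of 204 (binding); finishing uses 142 of 150 (slack = 8).
Since finishing is not tight, its dual is 0.
The binding rows give the dual system: 3·y_assembly + 3·y_carpentry = 25.5 and 3·y_assembly + 5·y_carpentry = 33.5.
Solving: y_assembly = 4.5, y_carpentry = 4.
Δz = y_carpentry·Δb = 4 × (4) = 16, so new z* = 1491 + 16 = 1507.

1507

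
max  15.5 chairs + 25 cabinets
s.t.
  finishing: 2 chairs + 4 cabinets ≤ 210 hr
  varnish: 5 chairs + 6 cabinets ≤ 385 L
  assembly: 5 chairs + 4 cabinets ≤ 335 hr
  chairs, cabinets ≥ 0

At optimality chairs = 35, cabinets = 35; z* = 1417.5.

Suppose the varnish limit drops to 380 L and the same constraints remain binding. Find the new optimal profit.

1410

At the optimum: finishing uses 210 of 210 (binding); varnish uses 385 of 385 (binding); assembly uses 315 of 335 (slack = 20).
Slack constraints have shadow price 0 (complementary slackness).
The binding rows give the dual system: 2·y_finishing + 5·y_varnish = 15.5 and 4·y_finishing + 6·y_varnish = 25.
This yields shadow prices y_finishing = 4, y_varnish = 1.5.
Δz = y_varnish·Δb = 1.5 × (-5) = -7.5, so new z* = 1417.5 − 7.5 = 1410.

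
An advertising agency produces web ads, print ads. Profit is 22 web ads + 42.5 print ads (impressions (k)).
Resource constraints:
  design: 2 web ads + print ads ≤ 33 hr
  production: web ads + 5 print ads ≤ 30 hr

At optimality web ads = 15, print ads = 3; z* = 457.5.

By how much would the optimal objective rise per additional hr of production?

7

At the optimum: design uses 33 of 33 (binding); production uses 30 of 30 (binding).
The binding rows give the dual system: 2·y_design + 1·y_production = 22 and 1·y_design + 5·y_production = 42.5.
→ y_design = 7.5 and y_production = 7.
Shadow price of production = 7.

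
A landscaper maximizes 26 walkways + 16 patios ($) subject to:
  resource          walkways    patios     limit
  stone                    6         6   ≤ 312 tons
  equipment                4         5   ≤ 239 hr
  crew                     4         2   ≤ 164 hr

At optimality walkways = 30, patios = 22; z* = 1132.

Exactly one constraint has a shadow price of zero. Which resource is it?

equipment

stone: 312/312 (binding)
equipment: 230/239 (slack 9)
crew: 164/164 (binding)
By complementary slackness, a constraint with positive slack has shadow price 0 → equipment.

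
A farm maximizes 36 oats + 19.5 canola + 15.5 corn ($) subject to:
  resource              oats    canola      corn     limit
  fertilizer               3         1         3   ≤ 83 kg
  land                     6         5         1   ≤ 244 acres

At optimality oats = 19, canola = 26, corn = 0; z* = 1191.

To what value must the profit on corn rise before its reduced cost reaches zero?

Both fertilizer and land are binding at x*.
The binding rows give the dual system: 3·y_fertilizer + 6·y_land = 36 and 1·y_fertilizer + 5·y_land = 19.5.
This yields shadow prices y_fertilizer = 7, y_land = 2.5.
corn enters the basis when its profit ≥ yᵀa₃ = 7·3 + 2.5·1 = 23.5.

23.5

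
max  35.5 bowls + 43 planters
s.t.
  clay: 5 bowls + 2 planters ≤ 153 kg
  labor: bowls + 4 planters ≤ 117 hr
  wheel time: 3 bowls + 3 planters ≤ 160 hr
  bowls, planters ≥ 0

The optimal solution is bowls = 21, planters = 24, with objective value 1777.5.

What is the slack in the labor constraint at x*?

labor used = 1·21 + 4·24 = 117; slack = 117 − 117 = 0.

0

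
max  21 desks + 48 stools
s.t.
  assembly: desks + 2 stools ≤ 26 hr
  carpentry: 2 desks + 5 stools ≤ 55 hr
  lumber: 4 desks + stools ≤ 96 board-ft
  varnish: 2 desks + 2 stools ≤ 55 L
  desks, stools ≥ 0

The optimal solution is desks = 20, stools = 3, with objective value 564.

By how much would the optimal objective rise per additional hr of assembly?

At the optimum: assembly uses 26 of 26 (binding); carpentry uses 55 of 55 (binding); lumber uses 83 of 96 (slack = 13); varnish uses 46 of 55 (slack = 9).
By complementary slackness, y = 0 for the non-binding constraints.
The binding rows give the dual system: 1·y_assembly + 2·y_carpentry = 21 and 2·y_assembly + 5·y_carpentry = 48.
→ y_assembly = 9 and y_carpentry = 6.
Shadow price of assembly = 9.

9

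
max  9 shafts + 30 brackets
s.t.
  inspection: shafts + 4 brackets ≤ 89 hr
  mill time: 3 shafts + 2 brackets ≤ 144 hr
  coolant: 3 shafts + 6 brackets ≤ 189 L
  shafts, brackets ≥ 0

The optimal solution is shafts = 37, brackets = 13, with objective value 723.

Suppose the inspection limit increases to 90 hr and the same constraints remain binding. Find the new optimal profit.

729

Check each constraint at x*: inspection 89/89 (tight); mill time 137/144 (slack 7); coolant 189/189 (tight).
Since mill time is not tight, its dual is 0.
The binding rows give the dual system: 1·y_inspection + 3·y_coolant = 9 and 4·y_inspection + 6·y_coolant = 30.
This yields shadow prices y_inspection = 6, y_coolant = 1.
Δz = y_inspection·Δb = 6 × (1) = 6, so new z* = 723 + 6 = 729.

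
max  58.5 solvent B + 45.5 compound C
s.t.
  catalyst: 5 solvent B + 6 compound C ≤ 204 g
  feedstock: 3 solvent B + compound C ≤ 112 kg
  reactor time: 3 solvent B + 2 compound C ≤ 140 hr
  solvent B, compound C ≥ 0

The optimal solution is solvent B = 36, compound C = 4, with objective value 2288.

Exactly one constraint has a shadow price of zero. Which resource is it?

reactor time

catalyst: 204/204 (binding)
feedstock: 112/112 (binding)
reactor time: 116/140 (slack 24)
By complementary slackness, a constraint with positive slack has shadow price 0 → reactor time.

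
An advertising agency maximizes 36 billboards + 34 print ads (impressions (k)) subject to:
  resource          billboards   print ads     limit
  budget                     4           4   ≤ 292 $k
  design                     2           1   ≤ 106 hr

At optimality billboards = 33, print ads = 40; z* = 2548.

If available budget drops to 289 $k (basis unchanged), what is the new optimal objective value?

At the optimum: budget uses 292 of 292 (binding); design uses 106 of 106 (binding).
From A_Bᵀ y = c: 4·y_budget + 2·y_design = 36; 4·y_budget + 1·y_design = 34.
→ y_budget = 8 and y_design = 2.
Δz = y_budget·Δb = 8 × (-3) = -24, so new z* = 2548 − 24 = 2524.

2524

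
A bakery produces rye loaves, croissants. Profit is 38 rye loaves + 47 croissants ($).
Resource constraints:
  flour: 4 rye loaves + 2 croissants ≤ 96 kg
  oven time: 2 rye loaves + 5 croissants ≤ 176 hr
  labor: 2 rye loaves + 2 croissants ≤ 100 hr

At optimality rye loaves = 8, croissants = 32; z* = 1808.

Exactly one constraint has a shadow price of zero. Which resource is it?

labor

flour: 96/96 (binding)
oven time: 176/176 (binding)
labor: 80/100 (slack 20)
By complementary slackness, a constraint with positive slack has shadow price 0 → labor.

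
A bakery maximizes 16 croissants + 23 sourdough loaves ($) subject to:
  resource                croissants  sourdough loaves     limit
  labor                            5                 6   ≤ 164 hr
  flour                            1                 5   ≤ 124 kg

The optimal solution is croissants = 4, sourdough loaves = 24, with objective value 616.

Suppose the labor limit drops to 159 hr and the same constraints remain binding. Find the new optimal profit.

Both labor and flour are binding at x*.
Dual feasibility on the basic columns requires 5·y_labor + 1·y_flour = 16, 6·y_labor + 5·y_flour = 23.
→ y_labor = 3 and y_flour = 1.
Δz = y_labor·Δb = 3 × (-5) = -15, so new z* = 616 − 15 = 601.

601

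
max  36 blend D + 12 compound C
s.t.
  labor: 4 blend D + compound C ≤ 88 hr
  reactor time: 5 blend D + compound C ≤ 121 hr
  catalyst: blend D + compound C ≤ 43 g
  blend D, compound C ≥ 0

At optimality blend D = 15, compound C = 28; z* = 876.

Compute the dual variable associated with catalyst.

4

Check each constraint at x*: labor 88/88 (tight); reactor time 103/121 (slack 18); catalyst 43/43 (tight).
Slack constraints have shadow price 0 (complementary slackness).
The binding rows give the dual system: 4·y_labor + 1·y_catalyst = 36 and 1·y_labor + 1·y_catalyst = 12.
Solving: y_labor = 8, y_catalyst = 4.
Shadow price of catalyst = 4.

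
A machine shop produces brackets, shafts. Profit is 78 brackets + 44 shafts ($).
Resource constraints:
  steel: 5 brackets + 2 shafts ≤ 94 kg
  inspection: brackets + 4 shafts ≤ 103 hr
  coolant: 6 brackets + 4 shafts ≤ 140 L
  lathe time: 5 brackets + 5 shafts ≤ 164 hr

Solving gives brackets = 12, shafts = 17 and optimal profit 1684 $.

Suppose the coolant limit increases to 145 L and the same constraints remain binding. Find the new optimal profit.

Binding: steel and coolant. Non-binding: inspection (23 unused), lathe time (19 unused).
By complementary slackness, y = 0 for the non-binding constraints.
From A_Bᵀ y = c: 5·y_steel + 6·y_coolant = 78; 2·y_steel + 4·y_coolant = 44.
This yields shadow prices y_steel = 6, y_coolant = 8.
Δz = y_coolant·Δb = 8 × (5) = 40, so new z* = 1684 + 40 = 1724.

1724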